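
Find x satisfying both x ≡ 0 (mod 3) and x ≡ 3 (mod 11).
3

Using Chinese Remainder Theorem:
M = 3 × 11 = 33
M1 = 11, M2 = 3
y1 = 11^(-1) mod 3 = 2
y2 = 3^(-1) mod 11 = 4
x = (0×11×2 + 3×3×4) mod 33 = 3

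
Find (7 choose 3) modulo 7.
0

Using Lucas' theorem:
Write n=7 and k=3 in base 7:
n in base 7: [1, 0]
k in base 7: [0, 3]
C(7,3) mod 7 = ∏ C(n_i, k_i) mod 7
Digit binomials (mod 7): C(1,0) = 1; C(0,3) = 0 (k_i > n_i)
Product: 1 × 0 = 0 ≡ 0 (mod 7)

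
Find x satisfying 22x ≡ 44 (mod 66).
x ≡ 2 (mod 3)

gcd(22, 66) = 22, which divides 44, so solutions exist.
Divide through by 22: x ≡ 2 (mod 3).
The coefficient of x is now 1, so x ≡ 2 (mod 3).
Check: 22 × 2 = 44 ≡ 44 (mod 66).
x ≡ 2 (mod 3), giving 22 solutions mod 66.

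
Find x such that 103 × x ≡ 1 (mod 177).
55

gcd(103, 177) = 1, so the inverse exists.
Extended Euclidean algorithm on (177, 103):
177 = 1 × 103 + 74  ⟹  74 = (1)·177 + (-1)·103
103 = 1 × 74 + 29  ⟹  29 = (-1)·177 + (2)·103
74 = 2 × 29 + 16  ⟹  16 = (3)·177 + (-5)·103
29 = 1 × 16 + 13  ⟹  13 = (-4)·177 + (7)·103
16 = 1 × 13 + 3  ⟹  3 = (7)·177 + (-12)·103
13 = 4 × 3 + 1  ⟹  1 = (-32)·177 + (55)·103
So (55)·103 ≡ 1 (mod 177), i.e. 103^(-1) ≡ 55 (mod 177).
Check: 103 × 55 = 5665 ≡ 1 (mod 177)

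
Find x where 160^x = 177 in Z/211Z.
85

Baby-step giant-step with step n = ⌈√211⌉ = 15.
Baby steps 160^j mod 211 (j:value) for j=0..14: 0:1, 1:160, 2:69, 3:68, 4:119, 5:50, 6:193, 7:74, 8:24, 9:42, 10:179, 11:155, 12:113, 13:145, 14:201.
Giant-step multiplier: 160^(-15) ≡ 160^(210-15) = 160^195 ≡ 12 (mod 211).
Giant steps γ_i = 177·12^i mod 211: γ_0=177, γ_1=14, γ_2=168, γ_3=117, γ_4=138, γ_5=179 (in table at j=10).
x = i·n + j = 5·15 + 10 = 85.
Check: 160^85 ≡ 177 (mod 211).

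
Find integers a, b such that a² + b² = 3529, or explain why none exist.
35² + 48² (a=35, b=48)

Factorization: 3529 = 3529
By Fermat: n is sum of two squares iff every prime p ≡ 3 (mod 4) appears to even power.
All primes ≡ 3 (mod 4) appear to even power.
Search a = 0, 1, 2, … for 3529 - a² a perfect square: first hit at a = 35: 3529 - 1225 = 2304 = 48².
3529 = 35² + 48² = 1225 + 2304 ✓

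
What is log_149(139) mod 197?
157

Baby-step giant-step with step n = ⌈√197⌉ = 15.
Baby steps 149^j mod 197 (j:value) for j=0..14: 0:1, 1:149, 2:137, 3:122, 4:54, 5:166, 6:109, 7:87, 8:158, 9:99, 10:173, 11:167, 12:61, 13:27, 14:83.
Giant-step multiplier: 149^(-15) ≡ 149^(196-15) = 149^181 ≡ 94 (mod 197).
Giant steps γ_i = 139·94^i mod 197: γ_0=139, γ_1=64, γ_2=106, γ_3=114, γ_4=78, γ_5=43, γ_6=102, γ_7=132, γ_8=194, γ_9=112, γ_10=87 (in table at j=7).
x = i·n + j = 10·15 + 7 = 157.
Check: 149^157 ≡ 139 (mod 197).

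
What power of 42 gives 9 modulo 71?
44

Baby-step giant-step with step n = ⌈√71⌉ = 9.
Baby steps 42^j mod 71 (j:value) for j=0..8: 0:1, 1:42, 2:60, 3:35, 4:50, 5:41, 6:18, 7:46, 8:15.
Giant-step multiplier: 42^(-9) ≡ 42^(70-9) = 42^61 ≡ 63 (mod 71).
Giant steps γ_i = 9·63^i mod 71: γ_0=9, γ_1=70, γ_2=8, γ_3=7, γ_4=15 (in table at j=8).
x = i·n + j = 4·9 + 8 = 44.
Check: 42^44 ≡ 9 (mod 71).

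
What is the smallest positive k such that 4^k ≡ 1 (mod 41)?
10

41 is prime, so ord(4) divides φ(41) = 40.
Divisors of 40: 1, 2, 4, 5, 8, 10, 20, 40.
Repeated squaring: 4^1 ≡ 4, 4^2 ≡ 16, 4^4 ≡ 10, 4^8 ≡ 18, 4^16 ≡ 37, 4^32 ≡ 16 (mod 41).
Test 4^d mod 41 for each divisor d in increasing order:
4^1 ≡ 4
4^2 ≡ 16
4^4 ≡ 10
4^5 = 4^4·4^1 ≡ 40
4^8 ≡ 18
4^10 = 4^8·4^2 ≡ 1  ← first divisor giving 1
The order is 10.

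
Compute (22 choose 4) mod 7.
0

Using Lucas' theorem:
Write n=22 and k=4 in base 7:
n in base 7: [3, 1]
k in base 7: [0, 4]
C(22,4) mod 7 = ∏ C(n_i, k_i) mod 7
Digit binomials (mod 7): C(3,0) = 1; C(1,4) = 0 (k_i > n_i)
Product: 1 × 0 = 0 ≡ 0 (mod 7)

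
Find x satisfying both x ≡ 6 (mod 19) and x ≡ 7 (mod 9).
25

Using Chinese Remainder Theorem:
M = 19 × 9 = 171
M1 = 9, M2 = 19
y1 = 9^(-1) mod 19 = 17
y2 = 19^(-1) mod 9 = 1
x = (6×9×17 + 7×19×1) mod 171 = 25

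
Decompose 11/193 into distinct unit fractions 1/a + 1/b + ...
1/18 + 1/695 + 1/2414430

Greedy algorithm:
11/193: ceiling(193/11) = 18, use 1/18
5/3474: ceiling(3474/5) = 695, use 1/695
1/2414430: ceiling(2414430/1) = 2414430, use 1/2414430
Result: 11/193 = 1/18 + 1/695 + 1/2414430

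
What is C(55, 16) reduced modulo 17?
0

Using Lucas' theorem:
Write n=55 and k=16 in base 17:
n in base 17: [3, 4]
k in base 17: [0, 16]
C(55,16) mod 17 = ∏ C(n_i, k_i) mod 17
Digit binomials (mod 17): C(3,0) = 1; C(4,16) = 0 (k_i > n_i)
Product: 1 × 0 = 0 ≡ 0 (mod 17)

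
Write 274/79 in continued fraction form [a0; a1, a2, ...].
[3; 2, 7, 2, 2]

Euclidean algorithm steps:
274 = 3 × 79 + 37
79 = 2 × 37 + 5
37 = 7 × 5 + 2
5 = 2 × 2 + 1
2 = 2 × 1 + 0
Continued fraction: [3; 2, 7, 2, 2]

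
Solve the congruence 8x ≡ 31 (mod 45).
x ≡ 32 (mod 45)

gcd(8, 45) = 1, which divides 31, so solutions exist.
Find 8^(-1) mod 45 by the extended Euclidean algorithm:
45 = 5 × 8 + 5  ⟹  5 = (1)·45 + (-5)·8
8 = 1 × 5 + 3  ⟹  3 = (-1)·45 + (6)·8
5 = 1 × 3 + 2  ⟹  2 = (2)·45 + (-11)·8
3 = 1 × 2 + 1  ⟹  1 = (-3)·45 + (17)·8
So (17)·8 ≡ 1 (mod 45), i.e. 8^(-1) ≡ 17 (mod 45).
x ≡ 17 × 31 = 527 ≡ 32 (mod 45).
Check: 8 × 32 = 256 ≡ 31 (mod 45).
Unique solution: x ≡ 32 (mod 45)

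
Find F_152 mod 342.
21

Matrix identity: Q^n = [[F_(n+1), F_n], [F_n, F_(n-1)]] with Q = [[1,1],[1,0]].
n = 152 = 10011000₂. Square-and-multiply, entries mod 342:
Q^1 = [[1,1],[1,0]]
Q^2 = (Q^1)² = [[2,1],[1,1]]
Q^4 = (Q^2)² = [[5,3],[3,2]]
Q^9 = (Q^4)²·Q = [[55,34],[34,21]]
Q^19 = (Q^9)²·Q = [[267,77],[77,190]]
Q^38 = (Q^19)² = [[268,305],[305,305]]
Q^76 = (Q^38)² = [[5,3],[3,2]]
Q^152 = (Q^76)² = [[34,21],[21,13]]
F_152 mod 342 = Q^152[0][1] = 21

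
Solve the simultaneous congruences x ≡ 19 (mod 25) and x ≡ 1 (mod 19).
419

Using Chinese Remainder Theorem:
M = 25 × 19 = 475
M1 = 19, M2 = 25
y1 = 19^(-1) mod 25 = 4
y2 = 25^(-1) mod 19 = 16
x = (19×19×4 + 1×25×16) mod 475 = 419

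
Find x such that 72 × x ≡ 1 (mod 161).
123

gcd(72, 161) = 1, so the inverse exists.
Extended Euclidean algorithm on (161, 72):
161 = 2 × 72 + 17  ⟹  17 = (1)·161 + (-2)·72
72 = 4 × 17 + 4  ⟹  4 = (-4)·161 + (9)·72
17 = 4 × 4 + 1  ⟹  1 = (17)·161 + (-38)·72
So (-38)·72 ≡ 1 (mod 161), i.e. 72^(-1) ≡ -38 ≡ 123 (mod 161).
Check: 72 × 123 = 8856 ≡ 1 (mod 161)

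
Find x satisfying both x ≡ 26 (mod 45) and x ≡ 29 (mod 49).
1646

Using Chinese Remainder Theorem:
M = 45 × 49 = 2205
M1 = 49, M2 = 45
y1 = 49^(-1) mod 45 = 34
y2 = 45^(-1) mod 49 = 12
x = (26×49×34 + 29×45×12) mod 2205 = 1646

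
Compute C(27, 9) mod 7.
3

Using Lucas' theorem:
Write n=27 and k=9 in base 7:
n in base 7: [3, 6]
k in base 7: [1, 2]
C(27,9) mod 7 = ∏ C(n_i, k_i) mod 7
Digit binomials (mod 7): C(3,1) = 3; C(6,2) = 15 ≡ 1
Product: 3 × 1 = 3 ≡ 3 (mod 7)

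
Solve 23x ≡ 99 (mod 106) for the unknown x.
x ≡ 55 (mod 106)

gcd(23, 106) = 1, which divides 99, so solutions exist.
Find 23^(-1) mod 106 by the extended Euclidean algorithm:
106 = 4 × 23 + 14  ⟹  14 = (1)·106 + (-4)·23
23 = 1 × 14 + 9  ⟹  9 = (-1)·106 + (5)·23
14 = 1 × 9 + 5  ⟹  5 = (2)·106 + (-9)·23
9 = 1 × 5 + 4  ⟹  4 = (-3)·106 + (14)·23
5 = 1 × 4 + 1  ⟹  1 = (5)·106 + (-23)·23
So (-23)·23 ≡ 1 (mod 106), i.e. 23^(-1) ≡ -23 ≡ 83 (mod 106).
x ≡ 83 × 99 = 8217 ≡ 55 (mod 106).
Check: 23 × 55 = 1265 ≡ 99 (mod 106).
Unique solution: x ≡ 55 (mod 106)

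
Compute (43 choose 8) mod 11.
1

Using Lucas' theorem:
Write n=43 and k=8 in base 11:
n in base 11: [3, 10]
k in base 11: [0, 8]
C(43,8) mod 11 = ∏ C(n_i, k_i) mod 11
Digit binomials (mod 11): C(3,0) = 1; C(10,8) = 45 ≡ 1
Product: 1 × 1 = 1 ≡ 1 (mod 11)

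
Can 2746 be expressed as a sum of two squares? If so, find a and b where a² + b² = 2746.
35² + 39² (a=35, b=39)

Factorization: 2746 = 2 × 1373
By Fermat: n is sum of two squares iff every prime p ≡ 3 (mod 4) appears to even power.
All primes ≡ 3 (mod 4) appear to even power.
Search a = 0, 1, 2, … for 2746 - a² a perfect square: first hit at a = 35: 2746 - 1225 = 1521 = 39².
2746 = 35² + 39² = 1225 + 1521 ✓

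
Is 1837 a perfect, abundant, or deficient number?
deficient

Proper divisors of 1837: sum = 1 + 11 + 167 = 179
Since 179 < 1837, 1837 is deficient.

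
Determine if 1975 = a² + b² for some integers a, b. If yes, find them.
Not possible

Factorization: 1975 = 5^2 × 79
By Fermat: n is sum of two squares iff every prime p ≡ 3 (mod 4) appears to even power.
Prime(s) ≡ 3 (mod 4) with odd exponent: [(79, 1)]
Therefore 1975 cannot be expressed as a² + b².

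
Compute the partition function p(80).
15796476

p(n) counts ways to write n as a sum of positive integers (order ignored).
Euler's pentagonal recurrence: p(k) = p(k-1) + p(k-2) - p(k-5) - p(k-7) + p(k-12) + p(k-15) - ... (offsets j(3j∓1)/2, signs ++--, p(0)=1, p(<0)=0).
DP table for k = 0..79: p(0)=1, p(1)=1, p(2)=2, p(3)=3, p(4)=5, p(5)=7, p(6)=11, p(7)=15, p(8)=22, p(9)=30, p(10)=42, p(11)=56, p(12)=77, p(13)=101, p(14)=135, p(15)=176, p(16)=231, p(17)=297, p(18)=385, p(19)=490, p(20)=627, p(21)=792, p(22)=1002, p(23)=1255, p(24)=1575, p(25)=1958, p(26)=2436, p(27)=3010, p(28)=3718, p(29)=4565, p(30)=5604, p(31)=6842, p(32)=8349, p(33)=10143, p(34)=12310, p(35)=14883, p(36)=17977, p(37)=21637, p(38)=26015, p(39)=31185, p(40)=37338, p(41)=44583, p(42)=53174, p(43)=63261, p(44)=75175, p(45)=89134, p(46)=105558, p(47)=124754, p(48)=147273, p(49)=173525, p(50)=204226, p(51)=239943, p(52)=281589, p(53)=329931, p(54)=386155, p(55)=451276, p(56)=526823, p(57)=614154, p(58)=715220, p(59)=831820, p(60)=966467, p(61)=1121505, p(62)=1300156, p(63)=1505499, p(64)=1741630, p(65)=2012558, p(66)=2323520, p(67)=2679689, p(68)=3087735, p(69)=3554345, p(70)=4087968, p(71)=4697205, p(72)=5392783, p(73)=6185689, p(74)=7089500, p(75)=8118264, p(76)=9289091, p(77)=10619863, p(78)=12132164, p(79)=13848650.
Final step: p(80) = p(79) + p(78) - p(75) - p(73) + p(68) + p(65) - p(58) - p(54) + p(45) + p(40) - p(29) - p(23) + p(10) + p(3)
= 13848650 + 12132164 - 8118264 - 6185689 + 3087735 + 2012558 - 715220 - 386155 + 89134 + 37338 - 4565 - 1255 + 42 + 3
= 15796476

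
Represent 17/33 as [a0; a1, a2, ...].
[0; 1, 1, 16]

Euclidean algorithm steps:
17 = 0 × 33 + 17
33 = 1 × 17 + 16
17 = 1 × 16 + 1
16 = 16 × 1 + 0
Continued fraction: [0; 1, 1, 16]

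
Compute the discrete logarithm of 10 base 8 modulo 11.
5

Baby-step giant-step with step n = ⌈√11⌉ = 4.
Baby steps 8^j mod 11 (j:value) for j=0..3: 0:1, 1:8, 2:9, 3:6.
Giant-step multiplier: 8^(-4) ≡ 8^(10-4) = 8^6 ≡ 3 (mod 11).
Giant steps γ_i = 10·3^i mod 11: γ_0=10, γ_1=8 (in table at j=1).
x = i·n + j = 1·4 + 1 = 5.
Check: 8^5 ≡ 10 (mod 11).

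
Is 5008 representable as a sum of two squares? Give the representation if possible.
48² + 52² (a=48, b=52)

Factorization: 5008 = 2^4 × 313
By Fermat: n is sum of two squares iff every prime p ≡ 3 (mod 4) appears to even power.
All primes ≡ 3 (mod 4) appear to even power.
Search a = 0, 1, 2, … for 5008 - a² a perfect square: first hit at a = 48: 5008 - 2304 = 2704 = 52².
5008 = 48² + 52² = 2304 + 2704 ✓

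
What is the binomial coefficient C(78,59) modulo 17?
10

Using Lucas' theorem:
Write n=78 and k=59 in base 17:
n in base 17: [4, 10]
k in base 17: [3, 8]
C(78,59) mod 17 = ∏ C(n_i, k_i) mod 17
Digit binomials (mod 17): C(4,3) = 4; C(10,8) = 45 ≡ 11
Product: 4 × 11 = 44 ≡ 10 (mod 17)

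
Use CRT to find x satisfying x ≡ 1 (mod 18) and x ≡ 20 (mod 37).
649

Using Chinese Remainder Theorem:
M = 18 × 37 = 666
M1 = 37, M2 = 18
y1 = 37^(-1) mod 18 = 1
y2 = 18^(-1) mod 37 = 35
x = (1×37×1 + 20×18×35) mod 666 = 649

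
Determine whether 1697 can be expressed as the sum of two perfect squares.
4² + 41² (a=4, b=41)

Factorization: 1697 = 1697
By Fermat: n is sum of two squares iff every prime p ≡ 3 (mod 4) appears to even power.
All primes ≡ 3 (mod 4) appear to even power.
Search a = 0, 1, 2, … for 1697 - a² a perfect square: first hit at a = 4: 1697 - 16 = 1681 = 41².
1697 = 4² + 41² = 16 + 1681 ✓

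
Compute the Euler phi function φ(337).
336

337 = 337
φ(n) = n × ∏(1 - 1/p) for each prime p dividing n
φ(337) = 337 × (1 - 1/337) = 336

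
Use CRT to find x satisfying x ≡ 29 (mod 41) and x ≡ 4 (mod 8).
316

Using Chinese Remainder Theorem:
M = 41 × 8 = 328
M1 = 8, M2 = 41
y1 = 8^(-1) mod 41 = 36
y2 = 41^(-1) mod 8 = 1
x = (29×8×36 + 4×41×1) mod 328 = 316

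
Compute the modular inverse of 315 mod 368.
243

gcd(315, 368) = 1, so the inverse exists.
Extended Euclidean algorithm on (368, 315):
368 = 1 × 315 + 53  ⟹  53 = (1)·368 + (-1)·315
315 = 5 × 53 + 50  ⟹  50 = (-5)·368 + (6)·315
53 = 1 × 50 + 3  ⟹  3 = (6)·368 + (-7)·315
50 = 16 × 3 + 2  ⟹  2 = (-101)·368 + (118)·315
3 = 1 × 2 + 1  ⟹  1 = (107)·368 + (-125)·315
So (-125)·315 ≡ 1 (mod 368), i.e. 315^(-1) ≡ -125 ≡ 243 (mod 368).
Check: 315 × 243 = 76545 ≡ 1 (mod 368)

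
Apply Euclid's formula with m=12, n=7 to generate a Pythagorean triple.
(95, 168, 193)

Euclid's formula: a = m² - n², b = 2mn, c = m² + n²
m = 12, n = 7
a = 12² - 7² = 144 - 49 = 95
b = 2 × 12 × 7 = 168
c = 12² + 7² = 144 + 49 = 193
Verification: 95² + 168² = 9025 + 28224 = 37249 = 193² ✓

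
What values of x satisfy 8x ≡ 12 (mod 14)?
x ≡ 5 (mod 7)

gcd(8, 14) = 2, which divides 12, so solutions exist.
Divide through by 2: 4x ≡ 6 (mod 7).
Find 4^(-1) mod 7 by the extended Euclidean algorithm:
7 = 1 × 4 + 3  ⟹  3 = (1)·7 + (-1)·4
4 = 1 × 3 + 1  ⟹  1 = (-1)·7 + (2)·4
So (2)·4 ≡ 1 (mod 7), i.e. 4^(-1) ≡ 2 (mod 7).
x ≡ 2 × 6 = 12 ≡ 5 (mod 7).
Check: 8 × 5 = 40 ≡ 12 (mod 14).
x ≡ 5 (mod 7), giving 2 solutions mod 14.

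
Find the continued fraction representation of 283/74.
[3; 1, 4, 1, 2, 4]

Euclidean algorithm steps:
283 = 3 × 74 + 61
74 = 1 × 61 + 13
61 = 4 × 13 + 9
13 = 1 × 9 + 4
9 = 2 × 4 + 1
4 = 4 × 1 + 0
Continued fraction: [3; 1, 4, 1, 2, 4]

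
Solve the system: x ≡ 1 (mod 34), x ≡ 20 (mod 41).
307

Using Chinese Remainder Theorem:
M = 34 × 41 = 1394
M1 = 41, M2 = 34
y1 = 41^(-1) mod 34 = 5
y2 = 34^(-1) mod 41 = 35
x = (1×41×5 + 20×34×35) mod 1394 = 307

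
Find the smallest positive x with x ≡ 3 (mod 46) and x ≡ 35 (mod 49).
1015

Using Chinese Remainder Theorem:
M = 46 × 49 = 2254
M1 = 49, M2 = 46
y1 = 49^(-1) mod 46 = 31
y2 = 46^(-1) mod 49 = 16
x = (3×49×31 + 35×46×16) mod 2254 = 1015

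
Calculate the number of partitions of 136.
10015581680

p(n) counts ways to write n as a sum of positive integers (order ignored).
Euler's pentagonal recurrence: p(k) = p(k-1) + p(k-2) - p(k-5) - p(k-7) + p(k-12) + p(k-15) - ... (offsets j(3j∓1)/2, signs ++--, p(0)=1, p(<0)=0).
DP table for k = 0..135: p(0)=1, p(1)=1, p(2)=2, p(3)=3, p(4)=5, p(5)=7, p(6)=11, p(7)=15, p(8)=22, p(9)=30, p(10)=42, p(11)=56, p(12)=77, p(13)=101, p(14)=135, p(15)=176, p(16)=231, p(17)=297, p(18)=385, p(19)=490, p(20)=627, p(21)=792, p(22)=1002, p(23)=1255, p(24)=1575, p(25)=1958, p(26)=2436, p(27)=3010, p(28)=3718, p(29)=4565, p(30)=5604, p(31)=6842, p(32)=8349, p(33)=10143, p(34)=12310, p(35)=14883, p(36)=17977, p(37)=21637, p(38)=26015, p(39)=31185, p(40)=37338, p(41)=44583, p(42)=53174, p(43)=63261, p(44)=75175, p(45)=89134, p(46)=105558, p(47)=124754, p(48)=147273, p(49)=173525, p(50)=204226, p(51)=239943, p(52)=281589, p(53)=329931, p(54)=386155, p(55)=451276, p(56)=526823, p(57)=614154, p(58)=715220, p(59)=831820, p(60)=966467, p(61)=1121505, p(62)=1300156, p(63)=1505499, p(64)=1741630, p(65)=2012558, p(66)=2323520, p(67)=2679689, p(68)=3087735, p(69)=3554345, p(70)=4087968, p(71)=4697205, p(72)=5392783, p(73)=6185689, p(74)=7089500, p(75)=8118264, p(76)=9289091, p(77)=10619863, p(78)=12132164, p(79)=13848650, p(80)=15796476, p(81)=18004327, p(82)=20506255, p(83)=23338469, p(84)=26543660, p(85)=30167357, p(86)=34262962, p(87)=38887673, p(88)=44108109, p(89)=49995925, p(90)=56634173, p(91)=64112359, p(92)=72533807, p(93)=82010177, p(94)=92669720, p(95)=104651419, p(96)=118114304, p(97)=133230930, p(98)=150198136, p(99)=169229875, p(100)=190569292, p(101)=214481126, p(102)=241265379, p(103)=271248950, p(104)=304801365, p(105)=342325709, p(106)=384276336, p(107)=431149389, p(108)=483502844, p(109)=541946240, p(110)=607163746, p(111)=679903203, p(112)=761002156, p(113)=851376628, p(114)=952050665, p(115)=1064144451, p(116)=1188908248, p(117)=1327710076, p(118)=1482074143, p(119)=1653668665, p(120)=1844349560, p(121)=2056148051, p(122)=2291320912, p(123)=2552338241, p(124)=2841940500, p(125)=3163127352, p(126)=3519222692, p(127)=3913864295, p(128)=4351078600, p(129)=4835271870, p(130)=5371315400, p(131)=5964539504, p(132)=6620830889, p(133)=7346629512, p(134)=8149040695, p(135)=9035836076.
Final step: p(136) = p(135) + p(134) - p(131) - p(129) + p(124) + p(121) - p(114) - p(110) + p(101) + p(96) - p(85) - p(79) + p(66) + p(59) - p(44) - p(36) + p(19) + p(10)
= 9035836076 + 8149040695 - 5964539504 - 4835271870 + 2841940500 + 2056148051 - 952050665 - 607163746 + 214481126 + 118114304 - 30167357 - 13848650 + 2323520 + 831820 - 75175 - 17977 + 490 + 42
= 10015581680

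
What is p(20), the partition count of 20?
627

p(n) counts ways to write n as a sum of positive integers (order ignored).
Euler's pentagonal recurrence: p(k) = p(k-1) + p(k-2) - p(k-5) - p(k-7) + p(k-12) + p(k-15) - ... (offsets j(3j∓1)/2, signs ++--, p(0)=1, p(<0)=0).
DP table for k = 0..19: p(0)=1, p(1)=1, p(2)=2, p(3)=3, p(4)=5, p(5)=7, p(6)=11, p(7)=15, p(8)=22, p(9)=30, p(10)=42, p(11)=56, p(12)=77, p(13)=101, p(14)=135, p(15)=176, p(16)=231, p(17)=297, p(18)=385, p(19)=490.
Final step: p(20) = p(19) + p(18) - p(15) - p(13) + p(8) + p(5)
= 490 + 385 - 176 - 101 + 22 + 7
= 627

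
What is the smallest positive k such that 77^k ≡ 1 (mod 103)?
102

103 is prime, so ord(77) divides φ(103) = 102.
Divisors of 102: 1, 2, 3, 6, 17, 34, 51, 102.
Repeated squaring: 77^1 ≡ 77, 77^2 ≡ 58, 77^4 ≡ 68, 77^8 ≡ 92, 77^16 ≡ 18, 77^32 ≡ 15, 77^64 ≡ 19 (mod 103).
Test 77^d mod 103 for each divisor d in increasing order:
77^1 ≡ 77
77^2 ≡ 58
77^3 = 77^2·77^1 ≡ 37
77^6 = 77^4·77^2 ≡ 30
77^17 = 77^16·77^1 ≡ 47
77^34 = 77^32·77^2 ≡ 46
77^51 = 77^32·77^16·77^2·77^1 ≡ 102
77^102 = 77^64·77^32·77^4·77^2 ≡ 1  ← first divisor giving 1
The order is 102.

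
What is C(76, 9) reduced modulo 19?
0

Using Lucas' theorem:
Write n=76 and k=9 in base 19:
n in base 19: [4, 0]
k in base 19: [0, 9]
C(76,9) mod 19 = ∏ C(n_i, k_i) mod 19
Digit binomials (mod 19): C(4,0) = 1; C(0,9) = 0 (k_i > n_i)
Product: 1 × 0 = 0 ≡ 0 (mod 19)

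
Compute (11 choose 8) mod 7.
4

Using Lucas' theorem:
Write n=11 and k=8 in base 7:
n in base 7: [1, 4]
k in base 7: [1, 1]
C(11,8) mod 7 = ∏ C(n_i, k_i) mod 7
Digit binomials (mod 7): C(1,1) = 1; C(4,1) = 4
Product: 1 × 4 = 4 ≡ 4 (mod 7)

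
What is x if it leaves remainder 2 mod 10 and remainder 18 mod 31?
142

Using Chinese Remainder Theorem:
M = 10 × 31 = 310
M1 = 31, M2 = 10
y1 = 31^(-1) mod 10 = 1
y2 = 10^(-1) mod 31 = 28
x = (2×31×1 + 18×10×28) mod 310 = 142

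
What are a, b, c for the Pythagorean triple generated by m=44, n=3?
(1927, 264, 1945)

Euclid's formula: a = m² - n², b = 2mn, c = m² + n²
m = 44, n = 3
a = 44² - 3² = 1936 - 9 = 1927
b = 2 × 44 × 3 = 264
c = 44² + 3² = 1936 + 9 = 1945
Verification: 1927² + 264² = 3713329 + 69696 = 3783025 = 1945² ✓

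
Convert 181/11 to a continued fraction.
[16; 2, 5]

Euclidean algorithm steps:
181 = 16 × 11 + 5
11 = 2 × 5 + 1
5 = 5 × 1 + 0
Continued fraction: [16; 2, 5]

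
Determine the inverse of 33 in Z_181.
11

gcd(33, 181) = 1, so the inverse exists.
Extended Euclidean algorithm on (181, 33):
181 = 5 × 33 + 16  ⟹  16 = (1)·181 + (-5)·33
33 = 2 × 16 + 1  ⟹  1 = (-2)·181 + (11)·33
So (11)·33 ≡ 1 (mod 181), i.e. 33^(-1) ≡ 11 (mod 181).
Check: 33 × 11 = 363 ≡ 1 (mod 181)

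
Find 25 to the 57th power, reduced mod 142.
57

Repeated squaring. Binary of 57 = 111001.
25^1 ≡ 25 (mod 142); 25^2 ≡ 57 (mod 142); 25^4 ≡ 125 (mod 142); 25^8 ≡ 5 (mod 142); 25^16 ≡ 25 (mod 142); 25^32 ≡ 57 (mod 142)
25^57 = 25^1 × 25^8 × 25^16 × 25^32 ≡ 57 (mod 142)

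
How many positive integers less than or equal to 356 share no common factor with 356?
176

356 = 2^2 × 89
φ(n) = n × ∏(1 - 1/p) for each prime p dividing n
φ(356) = 356 × (1 - 1/2) × (1 - 1/89) = 176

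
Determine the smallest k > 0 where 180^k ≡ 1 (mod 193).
64

193 is prime, so ord(180) divides φ(193) = 192.
Divisors of 192: 1, 2, 3, 4, 6, 8, 12, 16, 24, 32, 48, 64, 96, 192.
Repeated squaring: 180^1 ≡ 180, 180^2 ≡ 169, 180^4 ≡ 190, 180^8 ≡ 9, 180^16 ≡ 81, 180^32 ≡ 192, 180^64 ≡ 1, 180^128 ≡ 1 (mod 193).
Test 180^d mod 193 for each divisor d in increasing order:
180^1 ≡ 180
180^2 ≡ 169
180^3 = 180^2·180^1 ≡ 119
180^4 ≡ 190
180^6 = 180^4·180^2 ≡ 72
180^8 ≡ 9
180^12 = 180^8·180^4 ≡ 166
180^16 ≡ 81
180^24 = 180^16·180^8 ≡ 150
180^32 ≡ 192
180^48 = 180^32·180^16 ≡ 112
180^64 ≡ 1  ← first divisor giving 1
The order is 64.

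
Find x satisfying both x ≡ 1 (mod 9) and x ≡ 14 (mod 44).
190

Using Chinese Remainder Theorem:
M = 9 × 44 = 396
M1 = 44, M2 = 9
y1 = 44^(-1) mod 9 = 8
y2 = 9^(-1) mod 44 = 5
x = (1×44×8 + 14×9×5) mod 396 = 190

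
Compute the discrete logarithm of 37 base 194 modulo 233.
216

Baby-step giant-step with step n = ⌈√233⌉ = 16.
Baby steps 194^j mod 233 (j:value) for j=0..15: 0:1, 1:194, 2:123, 3:96, 4:217, 5:158, 6:129, 7:95, 8:23, 9:35, 10:33, 11:111, 12:98, 13:139, 14:171, 15:88.
Giant-step multiplier: 194^(-16) ≡ 194^(232-16) = 194^216 ≡ 37 (mod 233).
Giant steps γ_i = 37·37^i mod 233: γ_0=37, γ_1=204, γ_2=92, γ_3=142, γ_4=128, γ_5=76, γ_6=16, γ_7=126, γ_8=2, γ_9=74, γ_10=175, γ_11=184, γ_12=51, γ_13=23 (in table at j=8).
x = i·n + j = 13·16 + 8 = 216.
Check: 194^216 ≡ 37 (mod 233).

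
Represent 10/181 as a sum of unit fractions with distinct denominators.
1/19 + 1/383 + 1/164643 + 1/30979626728 + 1/1343632181057717153650 + 1/4513368594934795027706292595632586553652600

Greedy algorithm:
10/181: ceiling(181/10) = 19, use 1/19
9/3439: ceiling(3439/9) = 383, use 1/383
8/1317137: ceiling(1317137/8) = 164643, use 1/164643
7/216857387091: ceiling(216857387091/7) = 30979626728, use 1/30979626728
5/6718160905288585768248: ceiling(6718160905288585768248/5) = 1343632181057717153650, use 1/1343632181057717153650
1/4513368594934795027706292595632586553652600: ceiling(4513368594934795027706292595632586553652600/1) = 4513368594934795027706292595632586553652600, use 1/4513368594934795027706292595632586553652600
Result: 10/181 = 1/19 + 1/383 + 1/164643 + 1/30979626728 + 1/1343632181057717153650 + 1/4513368594934795027706292595632586553652600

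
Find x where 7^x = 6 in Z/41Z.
39

Baby-step giant-step with step n = ⌈√41⌉ = 7.
Baby steps 7^j mod 41 (j:value) for j=0..6: 0:1, 1:7, 2:8, 3:15, 4:23, 5:38, 6:20.
Giant-step multiplier: 7^(-7) ≡ 7^(40-7) = 7^33 ≡ 29 (mod 41).
Giant steps γ_i = 6·29^i mod 41: γ_0=6, γ_1=10, γ_2=3, γ_3=5, γ_4=22, γ_5=23 (in table at j=4).
x = i·n + j = 5·7 + 4 = 39.
Check: 7^39 ≡ 6 (mod 41).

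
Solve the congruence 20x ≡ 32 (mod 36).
x ≡ 7 (mod 9)

gcd(20, 36) = 4, which divides 32, so solutions exist.
Divide through by 4: 5x ≡ 8 (mod 9).
Find 5^(-1) mod 9 by the extended Euclidean algorithm:
9 = 1 × 5 + 4  ⟹  4 = (1)·9 + (-1)·5
5 = 1 × 4 + 1  ⟹  1 = (-1)·9 + (2)·5
So (2)·5 ≡ 1 (mod 9), i.e. 5^(-1) ≡ 2 (mod 9).
x ≡ 2 × 8 = 16 ≡ 7 (mod 9).
Check: 20 × 7 = 140 ≡ 32 (mod 36).
x ≡ 7 (mod 9), giving 4 solutions mod 36.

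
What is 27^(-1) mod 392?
363

gcd(27, 392) = 1, so the inverse exists.
Extended Euclidean algorithm on (392, 27):
392 = 14 × 27 + 14  ⟹  14 = (1)·392 + (-14)·27
27 = 1 × 14 + 13  ⟹  13 = (-1)·392 + (15)·27
14 = 1 × 13 + 1  ⟹  1 = (2)·392 + (-29)·27
So (-29)·27 ≡ 1 (mod 392), i.e. 27^(-1) ≡ -29 ≡ 363 (mod 392).
Check: 27 × 363 = 9801 ≡ 1 (mod 392)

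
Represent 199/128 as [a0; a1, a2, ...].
[1; 1, 1, 4, 14]

Euclidean algorithm steps:
199 = 1 × 128 + 71
128 = 1 × 71 + 57
71 = 1 × 57 + 14
57 = 4 × 14 + 1
14 = 14 × 1 + 0
Continued fraction: [1; 1, 1, 4, 14]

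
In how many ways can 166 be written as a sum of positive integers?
189334822579

p(n) counts ways to write n as a sum of positive integers (order ignored).
Euler's pentagonal recurrence: p(k) = p(k-1) + p(k-2) - p(k-5) - p(k-7) + p(k-12) + p(k-15) - ... (offsets j(3j∓1)/2, signs ++--, p(0)=1, p(<0)=0).
DP table for k = 0..165: p(0)=1, p(1)=1, p(2)=2, p(3)=3, p(4)=5, p(5)=7, p(6)=11, p(7)=15, p(8)=22, p(9)=30, p(10)=42, p(11)=56, p(12)=77, p(13)=101, p(14)=135, p(15)=176, p(16)=231, p(17)=297, p(18)=385, p(19)=490, p(20)=627, p(21)=792, p(22)=1002, p(23)=1255, p(24)=1575, p(25)=1958, p(26)=2436, p(27)=3010, p(28)=3718, p(29)=4565, p(30)=5604, p(31)=6842, p(32)=8349, p(33)=10143, p(34)=12310, p(35)=14883, p(36)=17977, p(37)=21637, p(38)=26015, p(39)=31185, p(40)=37338, p(41)=44583, p(42)=53174, p(43)=63261, p(44)=75175, p(45)=89134, p(46)=105558, p(47)=124754, p(48)=147273, p(49)=173525, p(50)=204226, p(51)=239943, p(52)=281589, p(53)=329931, p(54)=386155, p(55)=451276, p(56)=526823, p(57)=614154, p(58)=715220, p(59)=831820, p(60)=966467, p(61)=1121505, p(62)=1300156, p(63)=1505499, p(64)=1741630, p(65)=2012558, p(66)=2323520, p(67)=2679689, p(68)=3087735, p(69)=3554345, p(70)=4087968, p(71)=4697205, p(72)=5392783, p(73)=6185689, p(74)=7089500, p(75)=8118264, p(76)=9289091, p(77)=10619863, p(78)=12132164, p(79)=13848650, p(80)=15796476, p(81)=18004327, p(82)=20506255, p(83)=23338469, p(84)=26543660, p(85)=30167357, p(86)=34262962, p(87)=38887673, p(88)=44108109, p(89)=49995925, p(90)=56634173, p(91)=64112359, p(92)=72533807, p(93)=82010177, p(94)=92669720, p(95)=104651419, p(96)=118114304, p(97)=133230930, p(98)=150198136, p(99)=169229875, p(100)=190569292, p(101)=214481126, p(102)=241265379, p(103)=271248950, p(104)=304801365, p(105)=342325709, p(106)=384276336, p(107)=431149389, p(108)=483502844, p(109)=541946240, p(110)=607163746, p(111)=679903203, p(112)=761002156, p(113)=851376628, p(114)=952050665, p(115)=1064144451, p(116)=1188908248, p(117)=1327710076, p(118)=1482074143, p(119)=1653668665, p(120)=1844349560, p(121)=2056148051, p(122)=2291320912, p(123)=2552338241, p(124)=2841940500, p(125)=3163127352, p(126)=3519222692, p(127)=3913864295, p(128)=4351078600, p(129)=4835271870, p(130)=5371315400, p(131)=5964539504, p(132)=6620830889, p(133)=7346629512, p(134)=8149040695, p(135)=9035836076, p(136)=10015581680, p(137)=11097645016, p(138)=12292341831, p(139)=13610949895, p(140)=15065878135, p(141)=16670689208, p(142)=18440293320, p(143)=20390982757, p(144)=22540654445, p(145)=24908858009, p(146)=27517052599, p(147)=30388671978, p(148)=33549419497, p(149)=37027355200, p(150)=40853235313, p(151)=45060624582, p(152)=49686288421, p(153)=54770336324, p(154)=60356673280, p(155)=66493182097, p(156)=73232243759, p(157)=80630964769, p(158)=88751778802, p(159)=97662728555, p(160)=107438159466, p(161)=118159068427, p(162)=129913904637, p(163)=142798995930, p(164)=156919475295, p(165)=172389800255.
Final step: p(166) = p(165) + p(164) - p(161) - p(159) + p(154) + p(151) - p(144) - p(140) + p(131) + p(126) - p(115) - p(109) + p(96) + p(89) - p(74) - p(66) + p(49) + p(40) - p(21) - p(11)
= 172389800255 + 156919475295 - 118159068427 - 97662728555 + 60356673280 + 45060624582 - 22540654445 - 15065878135 + 5964539504 + 3519222692 - 1064144451 - 541946240 + 118114304 + 49995925 - 7089500 - 2323520 + 173525 + 37338 - 792 - 56
= 189334822579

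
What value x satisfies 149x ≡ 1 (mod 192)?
125

gcd(149, 192) = 1, so the inverse exists.
Extended Euclidean algorithm on (192, 149):
192 = 1 × 149 + 43  ⟹  43 = (1)·192 + (-1)·149
149 = 3 × 43 + 20  ⟹  20 = (-3)·192 + (4)·149
43 = 2 × 20 + 3  ⟹  3 = (7)·192 + (-9)·149
20 = 6 × 3 + 2  ⟹  2 = (-45)·192 + (58)·149
3 = 1 × 2 + 1  ⟹  1 = (52)·192 + (-67)·149
So (-67)·149 ≡ 1 (mod 192), i.e. 149^(-1) ≡ -67 ≡ 125 (mod 192).
Check: 149 × 125 = 18625 ≡ 1 (mod 192)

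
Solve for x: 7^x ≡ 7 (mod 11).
1

Baby-step giant-step with step n = ⌈√11⌉ = 4.
Baby steps 7^j mod 11 (j:value) for j=0..3: 0:1, 1:7, 2:5, 3:2.
h = 7 is already in the table at j=1, so x = 1.
Check: 7^1 ≡ 7 (mod 11).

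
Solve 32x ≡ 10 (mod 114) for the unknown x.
x ≡ 11 (mod 57)

gcd(32, 114) = 2, which divides 10, so solutions exist.
Divide through by 2: 16x ≡ 5 (mod 57).
Find 16^(-1) mod 57 by the extended Euclidean algorithm:
57 = 3 × 16 + 9  ⟹  9 = (1)·57 + (-3)·16
16 = 1 × 9 + 7  ⟹  7 = (-1)·57 + (4)·16
9 = 1 × 7 + 2  ⟹  2 = (2)·57 + (-7)·16
7 = 3 × 2 + 1  ⟹  1 = (-7)·57 + (25)·16
So (25)·16 ≡ 1 (mod 57), i.e. 16^(-1) ≡ 25 (mod 57).
x ≡ 25 × 5 = 125 ≡ 11 (mod 57).
Check: 32 × 11 = 352 ≡ 10 (mod 114).
x ≡ 11 (mod 57), giving 2 solutions mod 114.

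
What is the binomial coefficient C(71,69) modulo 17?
3

Using Lucas' theorem:
Write n=71 and k=69 in base 17:
n in base 17: [4, 3]
k in base 17: [4, 1]
C(71,69) mod 17 = ∏ C(n_i, k_i) mod 17
Digit binomials (mod 17): C(4,4) = 1; C(3,1) = 3
Product: 1 × 3 = 3 ≡ 3 (mod 17)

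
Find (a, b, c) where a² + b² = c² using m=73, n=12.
(5185, 1752, 5473)

Euclid's formula: a = m² - n², b = 2mn, c = m² + n²
m = 73, n = 12
a = 73² - 12² = 5329 - 144 = 5185
b = 2 × 73 × 12 = 1752
c = 73² + 12² = 5329 + 144 = 5473
Verification: 5185² + 1752² = 26884225 + 3069504 = 29953729 = 5473² ✓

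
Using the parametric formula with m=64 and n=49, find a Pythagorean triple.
(1695, 6272, 6497)

Euclid's formula: a = m² - n², b = 2mn, c = m² + n²
m = 64, n = 49
a = 64² - 49² = 4096 - 2401 = 1695
b = 2 × 64 × 49 = 6272
c = 64² + 49² = 4096 + 2401 = 6497
Verification: 1695² + 6272² = 2873025 + 39337984 = 42211009 = 6497² ✓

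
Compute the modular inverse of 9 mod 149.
116

gcd(9, 149) = 1, so the inverse exists.
Extended Euclidean algorithm on (149, 9):
149 = 16 × 9 + 5  ⟹  5 = (1)·149 + (-16)·9
9 = 1 × 5 + 4  ⟹  4 = (-1)·149 + (17)·9
5 = 1 × 4 + 1  ⟹  1 = (2)·149 + (-33)·9
So (-33)·9 ≡ 1 (mod 149), i.e. 9^(-1) ≡ -33 ≡ 116 (mod 149).
Check: 9 × 116 = 1044 ≡ 1 (mod 149)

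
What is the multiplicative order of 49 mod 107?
53

107 is prime, so ord(49) divides φ(107) = 106.
Divisors of 106: 1, 2, 53, 106.
Repeated squaring: 49^1 ≡ 49, 49^2 ≡ 47, 49^4 ≡ 69, 49^8 ≡ 53, 49^16 ≡ 27, 49^32 ≡ 87, 49^64 ≡ 79 (mod 107).
Test 49^d mod 107 for each divisor d in increasing order:
49^1 ≡ 49
49^2 ≡ 47
49^53 = 49^32·49^16·49^4·49^1 ≡ 1  ← first divisor giving 1
The order is 53.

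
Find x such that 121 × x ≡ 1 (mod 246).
61

gcd(121, 246) = 1, so the inverse exists.
Extended Euclidean algorithm on (246, 121):
246 = 2 × 121 + 4  ⟹  4 = (1)·246 + (-2)·121
121 = 30 × 4 + 1  ⟹  1 = (-30)·246 + (61)·121
So (61)·121 ≡ 1 (mod 246), i.e. 121^(-1) ≡ 61 (mod 246).
Check: 121 × 61 = 7381 ≡ 1 (mod 246)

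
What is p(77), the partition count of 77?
10619863

p(n) counts ways to write n as a sum of positive integers (order ignored).
Euler's pentagonal recurrence: p(k) = p(k-1) + p(k-2) - p(k-5) - p(k-7) + p(k-12) + p(k-15) - ... (offsets j(3j∓1)/2, signs ++--, p(0)=1, p(<0)=0).
DP table for k = 0..76: p(0)=1, p(1)=1, p(2)=2, p(3)=3, p(4)=5, p(5)=7, p(6)=11, p(7)=15, p(8)=22, p(9)=30, p(10)=42, p(11)=56, p(12)=77, p(13)=101, p(14)=135, p(15)=176, p(16)=231, p(17)=297, p(18)=385, p(19)=490, p(20)=627, p(21)=792, p(22)=1002, p(23)=1255, p(24)=1575, p(25)=1958, p(26)=2436, p(27)=3010, p(28)=3718, p(29)=4565, p(30)=5604, p(31)=6842, p(32)=8349, p(33)=10143, p(34)=12310, p(35)=14883, p(36)=17977, p(37)=21637, p(38)=26015, p(39)=31185, p(40)=37338, p(41)=44583, p(42)=53174, p(43)=63261, p(44)=75175, p(45)=89134, p(46)=105558, p(47)=124754, p(48)=147273, p(49)=173525, p(50)=204226, p(51)=239943, p(52)=281589, p(53)=329931, p(54)=386155, p(55)=451276, p(56)=526823, p(57)=614154, p(58)=715220, p(59)=831820, p(60)=966467, p(61)=1121505, p(62)=1300156, p(63)=1505499, p(64)=1741630, p(65)=2012558, p(66)=2323520, p(67)=2679689, p(68)=3087735, p(69)=3554345, p(70)=4087968, p(71)=4697205, p(72)=5392783, p(73)=6185689, p(74)=7089500, p(75)=8118264, p(76)=9289091.
Final step: p(77) = p(76) + p(75) - p(72) - p(70) + p(65) + p(62) - p(55) - p(51) + p(42) + p(37) - p(26) - p(20) + p(7) + p(0)
= 9289091 + 8118264 - 5392783 - 4087968 + 2012558 + 1300156 - 451276 - 239943 + 53174 + 21637 - 2436 - 627 + 15 + 1
= 10619863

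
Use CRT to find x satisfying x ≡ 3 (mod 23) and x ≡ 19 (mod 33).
118

Using Chinese Remainder Theorem:
M = 23 × 33 = 759
M1 = 33, M2 = 23
y1 = 33^(-1) mod 23 = 7
y2 = 23^(-1) mod 33 = 23
x = (3×33×7 + 19×23×23) mod 759 = 118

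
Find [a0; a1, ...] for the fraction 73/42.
[1; 1, 2, 1, 4, 2]

Euclidean algorithm steps:
73 = 1 × 42 + 31
42 = 1 × 31 + 11
31 = 2 × 11 + 9
11 = 1 × 9 + 2
9 = 4 × 2 + 1
2 = 2 × 1 + 0
Continued fraction: [1; 1, 2, 1, 4, 2]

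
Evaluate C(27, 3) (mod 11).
10

Using Lucas' theorem:
Write n=27 and k=3 in base 11:
n in base 11: [2, 5]
k in base 11: [0, 3]
C(27,3) mod 11 = ∏ C(n_i, k_i) mod 11
Digit binomials (mod 11): C(2,0) = 1; C(5,3) = 10
Product: 1 × 10 = 10 ≡ 10 (mod 11)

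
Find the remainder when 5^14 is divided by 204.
49

Repeated squaring. Binary of 14 = 1110.
5^1 ≡ 5 (mod 204); 5^2 ≡ 25 (mod 204); 5^4 ≡ 13 (mod 204); 5^8 ≡ 169 (mod 204)
5^14 = 5^2 × 5^4 × 5^8 ≡ 49 (mod 204)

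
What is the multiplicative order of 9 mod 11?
5

11 is prime, so ord(9) divides φ(11) = 10.
Divisors of 10: 1, 2, 5, 10.
Repeated squaring: 9^1 ≡ 9, 9^2 ≡ 4, 9^4 ≡ 5, 9^8 ≡ 3 (mod 11).
Test 9^d mod 11 for each divisor d in increasing order:
9^1 ≡ 9
9^2 ≡ 4
9^5 = 9^4·9^1 ≡ 1  ← first divisor giving 1
The order is 5.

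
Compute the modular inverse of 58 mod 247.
115

gcd(58, 247) = 1, so the inverse exists.
Extended Euclidean algorithm on (247, 58):
247 = 4 × 58 + 15  ⟹  15 = (1)·247 + (-4)·58
58 = 3 × 15 + 13  ⟹  13 = (-3)·247 + (13)·58
15 = 1 × 13 + 2  ⟹  2 = (4)·247 + (-17)·58
13 = 6 × 2 + 1  ⟹  1 = (-27)·247 + (115)·58
So (115)·58 ≡ 1 (mod 247), i.e. 58^(-1) ≡ 115 (mod 247).
Check: 58 × 115 = 6670 ≡ 1 (mod 247)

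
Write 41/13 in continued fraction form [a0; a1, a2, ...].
[3; 6, 2]

Euclidean algorithm steps:
41 = 3 × 13 + 2
13 = 6 × 2 + 1
2 = 2 × 1 + 0
Continued fraction: [3; 6, 2]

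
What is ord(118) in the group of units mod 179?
178

179 is prime, so ord(118) divides φ(179) = 178.
Divisors of 178: 1, 2, 89, 178.
Repeated squaring: 118^1 ≡ 118, 118^2 ≡ 141, 118^4 ≡ 12, 118^8 ≡ 144, 118^16 ≡ 151, 118^32 ≡ 68, 118^64 ≡ 149, 118^128 ≡ 5 (mod 179).
Test 118^d mod 179 for each divisor d in increasing order:
118^1 ≡ 118
118^2 ≡ 141
118^89 = 118^64·118^16·118^8·118^1 ≡ 178
118^178 = 118^128·118^32·118^16·118^2 ≡ 1  ← first divisor giving 1
The order is 178.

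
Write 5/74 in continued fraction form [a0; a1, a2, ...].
[0; 14, 1, 4]

Euclidean algorithm steps:
5 = 0 × 74 + 5
74 = 14 × 5 + 4
5 = 1 × 4 + 1
4 = 4 × 1 + 0
Continued fraction: [0; 14, 1, 4]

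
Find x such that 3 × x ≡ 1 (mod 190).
127

gcd(3, 190) = 1, so the inverse exists.
Extended Euclidean algorithm on (190, 3):
190 = 63 × 3 + 1  ⟹  1 = (1)·190 + (-63)·3
So (-63)·3 ≡ 1 (mod 190), i.e. 3^(-1) ≡ -63 ≡ 127 (mod 190).
Check: 3 × 127 = 381 ≡ 1 (mod 190)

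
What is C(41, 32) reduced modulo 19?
0

Using Lucas' theorem:
Write n=41 and k=32 in base 19:
n in base 19: [2, 3]
k in base 19: [1, 13]
C(41,32) mod 19 = ∏ C(n_i, k_i) mod 19
Digit binomials (mod 19): C(2,1) = 2; C(3,13) = 0 (k_i > n_i)
Product: 2 × 0 = 0 ≡ 0 (mod 19)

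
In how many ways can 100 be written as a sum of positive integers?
190569292

p(n) counts ways to write n as a sum of positive integers (order ignored).
Euler's pentagonal recurrence: p(k) = p(k-1) + p(k-2) - p(k-5) - p(k-7) + p(k-12) + p(k-15) - ... (offsets j(3j∓1)/2, signs ++--, p(0)=1, p(<0)=0).
DP table for k = 0..99: p(0)=1, p(1)=1, p(2)=2, p(3)=3, p(4)=5, p(5)=7, p(6)=11, p(7)=15, p(8)=22, p(9)=30, p(10)=42, p(11)=56, p(12)=77, p(13)=101, p(14)=135, p(15)=176, p(16)=231, p(17)=297, p(18)=385, p(19)=490, p(20)=627, p(21)=792, p(22)=1002, p(23)=1255, p(24)=1575, p(25)=1958, p(26)=2436, p(27)=3010, p(28)=3718, p(29)=4565, p(30)=5604, p(31)=6842, p(32)=8349, p(33)=10143, p(34)=12310, p(35)=14883, p(36)=17977, p(37)=21637, p(38)=26015, p(39)=31185, p(40)=37338, p(41)=44583, p(42)=53174, p(43)=63261, p(44)=75175, p(45)=89134, p(46)=105558, p(47)=124754, p(48)=147273, p(49)=173525, p(50)=204226, p(51)=239943, p(52)=281589, p(53)=329931, p(54)=386155, p(55)=451276, p(56)=526823, p(57)=614154, p(58)=715220, p(59)=831820, p(60)=966467, p(61)=1121505, p(62)=1300156, p(63)=1505499, p(64)=1741630, p(65)=2012558, p(66)=2323520, p(67)=2679689, p(68)=3087735, p(69)=3554345, p(70)=4087968, p(71)=4697205, p(72)=5392783, p(73)=6185689, p(74)=7089500, p(75)=8118264, p(76)=9289091, p(77)=10619863, p(78)=12132164, p(79)=13848650, p(80)=15796476, p(81)=18004327, p(82)=20506255, p(83)=23338469, p(84)=26543660, p(85)=30167357, p(86)=34262962, p(87)=38887673, p(88)=44108109, p(89)=49995925, p(90)=56634173, p(91)=64112359, p(92)=72533807, p(93)=82010177, p(94)=92669720, p(95)=104651419, p(96)=118114304, p(97)=133230930, p(98)=150198136, p(99)=169229875.
Final step: p(100) = p(99) + p(98) - p(95) - p(93) + p(88) + p(85) - p(78) - p(74) + p(65) + p(60) - p(49) - p(43) + p(30) + p(23) - p(8) - p(0)
= 169229875 + 150198136 - 104651419 - 82010177 + 44108109 + 30167357 - 12132164 - 7089500 + 2012558 + 966467 - 173525 - 63261 + 5604 + 1255 - 22 - 1
= 190569292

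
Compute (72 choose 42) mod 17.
0

Using Lucas' theorem:
Write n=72 and k=42 in base 17:
n in base 17: [4, 4]
k in base 17: [2, 8]
C(72,42) mod 17 = ∏ C(n_i, k_i) mod 17
Digit binomials (mod 17): C(4,2) = 6; C(4,8) = 0 (k_i > n_i)
Product: 6 × 0 = 0 ≡ 0 (mod 17)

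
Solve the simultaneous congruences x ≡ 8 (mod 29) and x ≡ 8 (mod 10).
8

Using Chinese Remainder Theorem:
M = 29 × 10 = 290
M1 = 10, M2 = 29
y1 = 10^(-1) mod 29 = 3
y2 = 29^(-1) mod 10 = 9
x = (8×10×3 + 8×29×9) mod 290 = 8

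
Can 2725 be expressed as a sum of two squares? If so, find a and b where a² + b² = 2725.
15² + 50² (a=15, b=50)

Factorization: 2725 = 5^2 × 109
By Fermat: n is sum of two squares iff every prime p ≡ 3 (mod 4) appears to even power.
All primes ≡ 3 (mod 4) appear to even power.
Search a = 0, 1, 2, … for 2725 - a² a perfect square: first hit at a = 15: 2725 - 225 = 2500 = 50².
2725 = 15² + 50² = 225 + 2500 ✓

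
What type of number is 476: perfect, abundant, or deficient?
abundant

Proper divisors of 476: sum = 1 + 2 + 4 + 7 + 14 + 17 + 28 + 34 + 68 + 119 + 238 = 532
Since 532 > 476, 476 is abundant.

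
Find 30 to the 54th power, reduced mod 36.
0

Repeated squaring. Binary of 54 = 110110.
30^1 ≡ 30 (mod 36); 30^2 ≡ 0 (mod 36); 30^4 ≡ 0 (mod 36); 30^8 ≡ 0 (mod 36); 30^16 ≡ 0 (mod 36); 30^32 ≡ 0 (mod 36)
30^54 = 30^2 × 30^4 × 30^16 × 30^32 ≡ 0 (mod 36)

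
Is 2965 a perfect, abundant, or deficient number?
deficient

Proper divisors of 2965: sum = 1 + 5 + 593 = 599
Since 599 < 2965, 2965 is deficient.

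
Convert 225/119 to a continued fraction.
[1; 1, 8, 6, 2]

Euclidean algorithm steps:
225 = 1 × 119 + 106
119 = 1 × 106 + 13
106 = 8 × 13 + 2
13 = 6 × 2 + 1
2 = 2 × 1 + 0
Continued fraction: [1; 1, 8, 6, 2]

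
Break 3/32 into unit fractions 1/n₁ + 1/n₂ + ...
1/11 + 1/352

Greedy algorithm:
3/32: ceiling(32/3) = 11, use 1/11
1/352: ceiling(352/1) = 352, use 1/352
Result: 3/32 = 1/11 + 1/352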